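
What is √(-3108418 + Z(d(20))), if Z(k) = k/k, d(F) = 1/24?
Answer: 13*I*√18393 ≈ 1763.1*I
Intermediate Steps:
d(F) = 1/24
Z(k) = 1
√(-3108418 + Z(d(20))) = √(-3108418 + 1) = √(-3108417) = 13*I*√18393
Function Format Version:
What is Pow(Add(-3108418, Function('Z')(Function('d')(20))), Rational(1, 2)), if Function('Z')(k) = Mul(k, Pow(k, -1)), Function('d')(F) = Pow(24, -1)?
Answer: Mul(13, I, Pow(18393, Rational(1, 2))) ≈ Mul(1763.1, I)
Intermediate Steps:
Function('d')(F) = Rational(1, 24)
Function('Z')(k) = 1
Pow(Add(-3108418, Function('Z')(Function('d')(20))), Rational(1, 2)) = Pow(Add(-3108418, 1), Rational(1, 2)) = Pow(-3108417, Rational(1, 2)) = Mul(13, I, Pow(18393, Rational(1, 2)))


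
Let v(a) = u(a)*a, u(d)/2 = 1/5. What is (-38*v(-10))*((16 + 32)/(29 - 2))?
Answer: 2432/9 ≈ 270.22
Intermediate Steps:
u(d) = ⅖ (u(d) = 2/5 = 2*(⅕) = ⅖)
v(a) = 2*a/5
(-38*v(-10))*((16 + 32)/(29 - 2)) = (-76*(-10)/5)*((16 + 32)/(29 - 2)) = (-38*(-4))*(48/27) = 152*(48*(1/27)) = 152*(16/9) = 2432/9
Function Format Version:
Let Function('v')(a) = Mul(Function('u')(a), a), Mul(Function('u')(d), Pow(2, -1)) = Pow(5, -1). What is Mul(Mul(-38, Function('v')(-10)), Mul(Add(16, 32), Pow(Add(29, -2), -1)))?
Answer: Rational(2432, 9) ≈ 270.22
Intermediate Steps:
Function('u')(d) = Rational(2, 5) (Function('u')(d) = Mul(2, Pow(5, -1)) = Mul(2, Rational(1, 5)) = Rational(2, 5))
Function('v')(a) = Mul(Rational(2, 5), a)
Mul(Mul(-38, Function('v')(-10)), Mul(Add(16, 32), Pow(Add(29, -2), -1))) = Mul(Mul(-38, Mul(Rational(2, 5), -10)), Mul(Add(16, 32), Pow(Add(29, -2), -1))) = Mul(Mul(-38, -4), Mul(48, Pow(27, -1))) = Mul(152, Mul(48, Rational(1, 27))) = Mul(152, Rational(16, 9)) = Rational(2432, 9)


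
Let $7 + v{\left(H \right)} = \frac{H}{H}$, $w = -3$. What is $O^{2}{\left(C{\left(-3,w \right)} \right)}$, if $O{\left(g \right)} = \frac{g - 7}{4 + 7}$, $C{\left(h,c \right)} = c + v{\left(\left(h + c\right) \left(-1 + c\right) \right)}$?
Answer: $\frac{256}{121} \approx 2.1157$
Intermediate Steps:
$v{\left(H \right)} = -6$ ($v{\left(H \right)} = -7 + \frac{H}{H} = -7 + 1 = -6$)
$C{\left(h,c \right)} = -6 + c$ ($C{\left(h,c \right)} = c - 6 = -6 + c$)
$O{\left(g \right)} = - \frac{7}{11} + \frac{g}{11}$ ($O{\left(g \right)} = \frac{-7 + g}{11} = \left(-7 + g\right) \frac{1}{11} = - \frac{7}{11} + \frac{g}{11}$)
$O^{2}{\left(C{\left(-3,w \right)} \right)} = \left(- \frac{7}{11} + \frac{-6 - 3}{11}\right)^{2} = \left(- \frac{7}{11} + \frac{1}{11} \left(-9\right)\right)^{2} = \left(- \frac{7}{11} - \frac{9}{11}\right)^{2} = \left(- \frac{16}{11}\right)^{2} = \frac{256}{121}$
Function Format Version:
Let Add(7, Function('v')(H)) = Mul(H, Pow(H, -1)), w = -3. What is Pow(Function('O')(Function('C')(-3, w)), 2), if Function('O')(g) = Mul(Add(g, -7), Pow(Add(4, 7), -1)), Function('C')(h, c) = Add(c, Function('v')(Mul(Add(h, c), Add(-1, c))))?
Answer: Rational(256, 121) ≈ 2.1157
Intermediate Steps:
Function('v')(H) = -6 (Function('v')(H) = Add(-7, Mul(H, Pow(H, -1))) = Add(-7, 1) = -6)
Function('C')(h, c) = Add(-6, c) (Function('C')(h, c) = Add(c, -6) = Add(-6, c))
Function('O')(g) = Add(Rational(-7, 11), Mul(Rational(1, 11), g)) (Function('O')(g) = Mul(Add(-7, g), Pow(11, -1)) = Mul(Add(-7, g), Rational(1, 11)) = Add(Rational(-7, 11), Mul(Rational(1, 11), g)))
Pow(Function('O')(Function('C')(-3, w)), 2) = Pow(Add(Rational(-7, 11), Mul(Rational(1, 11), Add(-6, -3))), 2) = Pow(Add(Rational(-7, 11), Mul(Rational(1, 11), -9)), 2) = Pow(Add(Rational(-7, 11), Rational(-9, 11)), 2) = Pow(Rational(-16, 11), 2) = Rational(256, 121)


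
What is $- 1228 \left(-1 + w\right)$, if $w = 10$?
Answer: $-11052$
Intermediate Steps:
$- 1228 \left(-1 + w\right) = - 1228 \left(-1 + 10\right) = \left(-1228\right) 9 = -11052$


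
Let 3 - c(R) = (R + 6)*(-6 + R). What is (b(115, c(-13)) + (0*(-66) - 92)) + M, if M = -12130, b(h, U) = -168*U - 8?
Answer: 9610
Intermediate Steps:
c(R) = 3 - (-6 + R)*(6 + R) (c(R) = 3 - (R + 6)*(-6 + R) = 3 - (6 + R)*(-6 + R) = 3 - (-6 + R)*(6 + R))
b(h, U) = -8 - 168*U
(b(115, c(-13)) + (0*(-66) - 92)) + M = ((-8 - 168*(39 - 1*(-13)²)) + (0*(-66) - 92)) - 12130 = ((-8 - 168*(39 - 1*169)) + (0 - 92)) - 12130 = ((-8 - 168*(39 - 169)) - 92) - 12130 = ((-8 - 168*(-130)) - 92) - 12130 = ((-8 + 21840) - 92) - 12130 = (21832 - 92) - 12130 = 21740 - 12130 = 9610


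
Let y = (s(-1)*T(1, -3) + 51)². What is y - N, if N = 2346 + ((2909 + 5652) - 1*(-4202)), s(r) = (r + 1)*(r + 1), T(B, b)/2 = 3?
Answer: -12508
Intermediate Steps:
T(B, b) = 6 (T(B, b) = 2*3 = 6)
s(r) = (1 + r)² (s(r) = (1 + r)*(1 + r) = (1 + r)²)
y = 2601 (y = ((1 - 1)²*6 + 51)² = (0²*6 + 51)² = (0*6 + 51)² = (0 + 51)² = 51² = 2601)
N = 15109 (N = 2346 + (8561 + 4202) = 2346 + 12763 = 15109)
y - N = 2601 - 1*15109 = 2601 - 15109 = -12508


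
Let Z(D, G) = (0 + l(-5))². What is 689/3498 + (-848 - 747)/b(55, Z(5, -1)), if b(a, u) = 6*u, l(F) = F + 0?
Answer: -574/55 ≈ -10.436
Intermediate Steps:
l(F) = F
Z(D, G) = 25 (Z(D, G) = (0 - 5)² = (-5)² = 25)
689/3498 + (-848 - 747)/b(55, Z(5, -1)) = 689/3498 + (-848 - 747)/((6*25)) = 689*(1/3498) - 1595/150 = 13/66 - 1595*1/150 = 13/66 - 319/30 = -574/55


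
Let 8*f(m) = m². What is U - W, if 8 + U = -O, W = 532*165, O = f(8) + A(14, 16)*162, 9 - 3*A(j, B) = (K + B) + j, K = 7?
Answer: -86284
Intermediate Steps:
A(j, B) = ⅔ - B/3 - j/3 (A(j, B) = 3 - ((7 + B) + j)/3 = 3 - (7 + B + j)/3 = 3 + (-7/3 - B/3 - j/3) = ⅔ - B/3 - j/3)
f(m) = m²/8
O = -1504 (O = (⅛)*8² + (⅔ - ⅓*16 - ⅓*14)*162 = (⅛)*64 + (⅔ - 16/3 - 14/3)*162 = 8 - 28/3*162 = 8 - 1512 = -1504)
W = 87780
U = 1496 (U = -8 - 1*(-1504) = -8 + 1504 = 1496)
U - W = 1496 - 1*87780 = 1496 - 87780 = -86284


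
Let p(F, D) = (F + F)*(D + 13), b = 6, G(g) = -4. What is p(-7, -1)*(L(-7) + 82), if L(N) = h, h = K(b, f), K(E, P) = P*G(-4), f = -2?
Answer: -15120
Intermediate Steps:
p(F, D) = 2*F*(13 + D) (p(F, D) = (2*F)*(13 + D) = 2*F*(13 + D))
K(E, P) = -4*P (K(E, P) = P*(-4) = -4*P)
h = 8 (h = -4*(-2) = 8)
L(N) = 8
p(-7, -1)*(L(-7) + 82) = (2*(-7)*(13 - 1))*(8 + 82) = (2*(-7)*12)*90 = -168*90 = -15120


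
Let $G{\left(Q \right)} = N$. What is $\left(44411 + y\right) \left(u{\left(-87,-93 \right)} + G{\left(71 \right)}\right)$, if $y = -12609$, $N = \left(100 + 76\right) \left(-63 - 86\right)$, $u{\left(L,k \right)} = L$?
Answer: $-836742422$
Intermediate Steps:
$N = -26224$ ($N = 176 \left(-149\right) = -26224$)
$G{\left(Q \right)} = -26224$
$\left(44411 + y\right) \left(u{\left(-87,-93 \right)} + G{\left(71 \right)}\right) = \left(44411 - 12609\right) \left(-87 - 26224\right) = 31802 \left(-26311\right) = -836742422$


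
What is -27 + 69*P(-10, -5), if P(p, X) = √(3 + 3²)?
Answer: -27 + 138*√3 ≈ 212.02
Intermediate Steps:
P(p, X) = 2*√3 (P(p, X) = √(3 + 9) = √12 = 2*√3)
-27 + 69*P(-10, -5) = -27 + 69*(2*√3) = -27 + 138*√3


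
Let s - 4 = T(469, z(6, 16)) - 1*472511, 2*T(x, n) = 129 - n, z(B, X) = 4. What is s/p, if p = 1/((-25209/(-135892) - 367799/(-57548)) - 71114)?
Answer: 65679505328391236997/1955078204 ≈ 3.3594e+10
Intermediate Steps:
T(x, n) = 129/2 - n/2 (T(x, n) = (129 - n)/2 = 129/2 - n/2)
s = -944889/2 (s = 4 + ((129/2 - ½*4) - 1*472511) = 4 + ((129/2 - 2) - 472511) = 4 + (125/2 - 472511) = 4 - 944897/2 = -944889/2 ≈ -4.7244e+5)
p = -977539102/69510286740973 (p = 1/((-25209*(-1/135892) - 367799*(-1/57548)) - 71114) = 1/((25209/135892 + 367799/57548) - 71114) = 1/(6428958655/977539102 - 71114) = 1/(-69510286740973/977539102) = -977539102/69510286740973 ≈ -1.4063e-5)
s/p = -944889/(2*(-977539102/69510286740973)) = -944889/2*(-69510286740973/977539102) = 65679505328391236997/1955078204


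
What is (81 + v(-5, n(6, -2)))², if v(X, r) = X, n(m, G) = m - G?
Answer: 5776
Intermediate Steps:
(81 + v(-5, n(6, -2)))² = (81 - 5)² = 76² = 5776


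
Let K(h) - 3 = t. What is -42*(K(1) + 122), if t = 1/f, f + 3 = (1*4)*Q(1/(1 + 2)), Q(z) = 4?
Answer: -68292/13 ≈ -5253.2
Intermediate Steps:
f = 13 (f = -3 + (1*4)*4 = -3 + 4*4 = -3 + 16 = 13)
t = 1/13 ≈ 0.076923
K(h) = 40/13 (K(h) = 3 + 1/13 = 40/13)
-42*(K(1) + 122) = -42*(40/13 + 122) = -42*1626/13 = -68292/13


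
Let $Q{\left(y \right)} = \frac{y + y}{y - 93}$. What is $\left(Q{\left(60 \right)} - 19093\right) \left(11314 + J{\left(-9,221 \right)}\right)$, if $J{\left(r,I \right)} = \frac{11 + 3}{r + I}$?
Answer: $- \frac{251926665333}{1166} \approx -2.1606 \cdot 10^{8}$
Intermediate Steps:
$J{\left(r,I \right)} = \frac{14}{I + r}$
$Q{\left(y \right)} = \frac{2 y}{-93 + y}$
$\left(Q{\left(60 \right)} - 19093\right) \left(11314 + J{\left(-9,221 \right)}\right) = \left(2 \cdot 60 \frac{1}{-93 + 60} - 19093\right) \left(11314 + \frac{14}{221 - 9}\right) = \left(2 \cdot 60 \frac{1}{-33} - 19093\right) \left(11314 + \frac{14}{212}\right) = \left(2 \cdot 60 \left(- \frac{1}{33}\right) - 19093\right) \left(11314 + 14 \cdot \frac{1}{212}\right) = \left(- \frac{40}{11} - 19093\right) \left(11314 + \frac{7}{106}\right) = \left(- \frac{210063}{11}\right) \frac{1199291}{106} = - \frac{251926665333}{1166}$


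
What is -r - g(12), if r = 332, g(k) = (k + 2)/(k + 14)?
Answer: -4323/13 ≈ -332.54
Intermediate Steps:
g(k) = (2 + k)/(14 + k)
-r - g(12) = -1*332 - (2 + 12)/(14 + 12) = -332 - 14/26 = -332 - 1*7/13 = -332 - 7/13 = -4323/13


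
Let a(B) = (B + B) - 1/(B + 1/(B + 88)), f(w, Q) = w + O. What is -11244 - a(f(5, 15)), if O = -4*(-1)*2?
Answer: -14808679/1314 ≈ -11270.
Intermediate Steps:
O = 8 (O = 4*2 = 8)
f(w, Q) = 8 + w (f(w, Q) = w + 8 = 8 + w)
a(B) = -1/(B + 1/(88 + B)) + 2*B (a(B) = 2*B - 1/(B + 1/(88 + B)) = -1/(B + 1/(88 + B)) + 2*B)
-11244 - a(f(5, 15)) = -11244 - (-88 + (8 + 5) + 2*(8 + 5)³ + 176*(8 + 5)²)/(1 + (8 + 5)² + 88*(8 + 5)) = -11244 - (-88 + 13 + 2*13³ + 176*13²)/(1 + 13² + 88*13) = -11244 - (-88 + 13 + 2*2197 + 176*169)/(1 + 169 + 1144) = -11244 - (-88 + 13 + 4394 + 29744)/1314 = -11244 - 34063/1314 = -14808679/1314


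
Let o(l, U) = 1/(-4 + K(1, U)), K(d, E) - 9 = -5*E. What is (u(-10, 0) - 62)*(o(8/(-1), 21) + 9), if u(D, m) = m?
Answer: -27869/50 ≈ -557.38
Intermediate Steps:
K(d, E) = 9 - 5*E
o(l, U) = 1/(5 - 5*U) (o(l, U) = 1/(-4 + (9 - 5*U)) = 1/(5 - 5*U))
(u(-10, 0) - 62)*(o(8/(-1), 21) + 9) = (0 - 62)*(-1/(-5 + 5*21) + 9) = -62*(-1/(-5 + 105) + 9) = -62*(-1/100 + 9) = -62*899/100 = -27869/50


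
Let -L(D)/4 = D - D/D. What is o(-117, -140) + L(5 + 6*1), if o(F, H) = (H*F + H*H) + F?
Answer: 35823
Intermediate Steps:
o(F, H) = F + H² + F*H (o(F, H) = (F*H + H²) + F = (H² + F*H) + F = F + H² + F*H)
L(D) = 4 - 4*D (L(D) = -4*(D - D/D) = -4*(D - 1*1) = -4*(D - 1) = -4*(-1 + D) = 4 - 4*D)
o(-117, -140) + L(5 + 6*1) = (-117 + (-140)² - 117*(-140)) + (4 - 4*(5 + 6*1)) = (-117 + 19600 + 16380) + (4 - 4*(5 + 6)) = 35863 + (4 - 4*11) = 35863 + (4 - 44) = 35863 - 40 = 35823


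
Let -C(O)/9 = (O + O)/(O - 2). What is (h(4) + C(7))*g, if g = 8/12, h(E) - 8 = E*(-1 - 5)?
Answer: -412/15 ≈ -27.467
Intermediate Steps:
h(E) = 8 - 6*E (h(E) = 8 + E*(-1 - 5) = 8 + E*(-6) = 8 - 6*E)
g = ⅔ (g = 8*(1/12) = ⅔ ≈ 0.66667)
C(O) = -18*O/(-2 + O) (C(O) = -9*(O + O)/(O - 2) = -9*2*O/(-2 + O) = -18*O/(-2 + O))
(h(4) + C(7))*g = ((8 - 6*4) - 18*7/(-2 + 7))*(⅔) = ((8 - 24) - 18*7/5)*(⅔) = (-16 - 18*7*⅕)*(⅔) = (-16 - 126/5)*(⅔) = -206/5*⅔ = -412/15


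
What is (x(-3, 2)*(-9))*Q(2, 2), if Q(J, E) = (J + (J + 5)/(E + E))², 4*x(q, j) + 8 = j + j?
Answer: 2025/16 ≈ 126.56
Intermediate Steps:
x(q, j) = -2 + j/2 (x(q, j) = -2 + (j + j)/4 = -2 + (2*j)/4 = -2 + j/2)
Q(J, E) = (J + (5 + J)/(2*E))² (Q(J, E) = (J + (5 + J)/((2*E)))² = (J + (5 + J)*(1/(2*E)))² = (J + (5 + J)/(2*E))²)
(x(-3, 2)*(-9))*Q(2, 2) = ((-2 + (½)*2)*(-9))*((¼)*(5 + 2 + 2*2*2)²/2²) = ((-2 + 1)*(-9))*((¼)*(¼)*(5 + 2 + 8)²) = (-1*(-9))*((¼)*(¼)*15²) = 9*((¼)*(¼)*225) = 9*(225/16) = 2025/16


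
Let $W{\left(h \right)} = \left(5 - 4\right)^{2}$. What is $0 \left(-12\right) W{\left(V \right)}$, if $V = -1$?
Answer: $0$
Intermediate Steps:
$W{\left(h \right)} = 1$ ($W{\left(h \right)} = 1^{2} = 1$)
$0 \left(-12\right) W{\left(V \right)} = 0 \left(-12\right) 1 = 0 \cdot 1 = 0$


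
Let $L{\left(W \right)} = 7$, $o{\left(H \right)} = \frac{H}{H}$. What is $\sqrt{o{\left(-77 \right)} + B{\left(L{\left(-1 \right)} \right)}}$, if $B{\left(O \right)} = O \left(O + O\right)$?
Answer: $3 \sqrt{11} \approx 9.9499$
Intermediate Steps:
$o{\left(H \right)} = 1$
$B{\left(O \right)} = 2 O^{2}$ ($B{\left(O \right)} = O 2 O = 2 O^{2}$)
$\sqrt{o{\left(-77 \right)} + B{\left(L{\left(-1 \right)} \right)}} = \sqrt{1 + 2 \cdot 7^{2}} = \sqrt{1 + 2 \cdot 49} = \sqrt{1 + 98} = \sqrt{99} = 3 \sqrt{11}$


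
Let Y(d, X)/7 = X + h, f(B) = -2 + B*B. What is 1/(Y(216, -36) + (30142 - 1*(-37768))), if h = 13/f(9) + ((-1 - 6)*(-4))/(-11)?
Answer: 869/58780319 ≈ 1.4784e-5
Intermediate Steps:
f(B) = -2 + B²
h = -2069/869 (h = 13/(-2 + 9²) + ((-1 - 6)*(-4))/(-11) = 13/(-2 + 81) - 7*(-4)*(-1/11) = 13/79 + 28*(-1/11) = 13*(1/79) - 28/11 = 13/79 - 28/11 = -2069/869 ≈ -2.3809)
Y(d, X) = -14483/869 + 7*X (Y(d, X) = 7*(X - 2069/869) = 7*(-2069/869 + X) = -14483/869 + 7*X)
1/(Y(216, -36) + (30142 - 1*(-37768))) = 1/((-14483/869 + 7*(-36)) + (30142 - 1*(-37768))) = 1/((-14483/869 - 252) + (30142 + 37768)) = 1/(-233471/869 + 67910) = 1/(58780319/869) = 869/58780319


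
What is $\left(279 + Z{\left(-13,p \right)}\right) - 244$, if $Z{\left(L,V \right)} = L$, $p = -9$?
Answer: $22$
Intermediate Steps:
$\left(279 + Z{\left(-13,p \right)}\right) - 244 = \left(279 - 13\right) - 244 = 266 - 244 = 22$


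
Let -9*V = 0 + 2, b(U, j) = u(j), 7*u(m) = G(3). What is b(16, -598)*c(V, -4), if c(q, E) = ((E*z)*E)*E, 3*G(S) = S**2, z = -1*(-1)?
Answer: -192/7 ≈ -27.429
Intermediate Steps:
z = 1
G(S) = S**2/3
u(m) = 3/7 (u(m) = ((1/3)*3**2)/7 = ((1/3)*9)/7 = (1/7)*3 = 3/7)
b(U, j) = 3/7
V = -2/9 (V = -(0 + 2)/9 = -1/9*2 = -2/9 ≈ -0.22222)
c(q, E) = E**3 (c(q, E) = ((E*1)*E)*E = (E*E)*E = E**2*E = E**3)
b(16, -598)*c(V, -4) = (3/7)*(-4)**3 = (3/7)*(-64) = -192/7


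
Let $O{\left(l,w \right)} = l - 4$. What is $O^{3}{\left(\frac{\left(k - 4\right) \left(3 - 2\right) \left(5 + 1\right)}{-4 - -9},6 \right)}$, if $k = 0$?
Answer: $- \frac{85184}{125} \approx -681.47$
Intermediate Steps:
$O{\left(l,w \right)} = -4 + l$
$O^{3}{\left(\frac{\left(k - 4\right) \left(3 - 2\right) \left(5 + 1\right)}{-4 - -9},6 \right)} = \left(-4 + \frac{\left(0 - 4\right) \left(3 - 2\right) \left(5 + 1\right)}{-4 - -9}\right)^{3} = \left(-4 + \frac{\left(-4\right) 1 \cdot 6}{-4 + 9}\right)^{3} = \left(-4 + \frac{\left(-4\right) 6}{5}\right)^{3} = \left(-4 - \frac{24}{5}\right)^{3} = \left(- \frac{44}{5}\right)^{3} = - \frac{85184}{125}$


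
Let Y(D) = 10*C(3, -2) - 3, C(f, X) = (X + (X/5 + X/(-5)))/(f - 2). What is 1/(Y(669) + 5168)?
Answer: 1/5145 ≈ 0.00019436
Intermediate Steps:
C(f, X) = X/(-2 + f) (C(f, X) = (X + (X*(⅕) + X*(-⅕)))/(-2 + f) = (X + (X/5 - X/5))/(-2 + f) = (X + 0)/(-2 + f) = X/(-2 + f))
Y(D) = -23 (Y(D) = 10*(-2/(-2 + 3)) - 3 = 10*(-2/1) - 3 = 10*(-2*1) - 3 = 10*(-2) - 3 = -20 - 3 = -23)
1/(Y(669) + 5168) = 1/(-23 + 5168) = 1/5145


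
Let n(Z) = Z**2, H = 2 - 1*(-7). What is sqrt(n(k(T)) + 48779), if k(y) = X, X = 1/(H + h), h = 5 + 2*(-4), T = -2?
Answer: sqrt(1756045)/6 ≈ 220.86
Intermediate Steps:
H = 9 (H = 2 + 7 = 9)
h = -3 (h = 5 - 8 = -3)
X = 1/6 (X = 1/(9 - 3) = 1/6 ≈ 0.16667)
k(y) = 1/6
sqrt(n(k(T)) + 48779) = sqrt((1/6)**2 + 48779) = sqrt(1/36 + 48779) = sqrt(1756045/36) = sqrt(1756045)/6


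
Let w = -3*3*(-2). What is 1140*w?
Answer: 20520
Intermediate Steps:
w = 18 (w = -9*(-2) = 18)
1140*w = 1140*18 = 20520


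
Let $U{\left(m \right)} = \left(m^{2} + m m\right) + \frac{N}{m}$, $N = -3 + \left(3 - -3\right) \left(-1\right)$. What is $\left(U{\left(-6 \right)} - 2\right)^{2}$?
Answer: $\frac{20449}{4} \approx 5112.3$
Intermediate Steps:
$N = -9$ ($N = -3 + \left(3 + 3\right) \left(-1\right) = -3 + 6 \left(-1\right) = -3 - 6 = -9$)
$U{\left(m \right)} = - \frac{9}{m} + 2 m^{2}$ ($U{\left(m \right)} = \left(m^{2} + m m\right) - \frac{9}{m} = \left(m^{2} + m^{2}\right) - \frac{9}{m} = 2 m^{2} - \frac{9}{m} = - \frac{9}{m} + 2 m^{2}$)
$\left(U{\left(-6 \right)} - 2\right)^{2} = \left(\frac{-9 + 2 \left(-6\right)^{3}}{-6} - 2\right)^{2} = \left(- \frac{-9 + 2 \left(-216\right)}{6} - 2\right)^{2} = \left(- \frac{-9 - 432}{6} - 2\right)^{2} = \left(\left(- \frac{1}{6}\right) \left(-441\right) - 2\right)^{2} = \left(\frac{147}{2} - 2\right)^{2} = \left(\frac{143}{2}\right)^{2} = \frac{20449}{4}$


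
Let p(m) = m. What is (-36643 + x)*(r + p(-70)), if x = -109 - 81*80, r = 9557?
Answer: -410141984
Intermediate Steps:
x = -6589 (x = -109 - 6480 = -6589)
(-36643 + x)*(r + p(-70)) = (-36643 - 6589)*(9557 - 70) = -43232*9487 = -410141984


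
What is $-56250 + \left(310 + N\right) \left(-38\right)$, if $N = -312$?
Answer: $-56174$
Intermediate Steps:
$-56250 + \left(310 + N\right) \left(-38\right) = -56250 + \left(310 - 312\right) \left(-38\right) = -56250 - -76 = -56250 + 76 = -56174$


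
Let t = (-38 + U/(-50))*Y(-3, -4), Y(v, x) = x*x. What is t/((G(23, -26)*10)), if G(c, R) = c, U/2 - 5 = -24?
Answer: -7448/2875 ≈ -2.5906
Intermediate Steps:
U = -38 (U = 10 + 2*(-24) = 10 - 48 = -38)
Y(v, x) = x²
t = -14896/25 (t = (-38 - 38/(-50))*(-4)² = (-38 - 38*(-1/50))*16 = (-38 + 19/25)*16 = -931/25*16 = -14896/25 ≈ -595.84)
t/((G(23, -26)*10)) = -14896/(25*(23*10)) = -14896/25/230 = -14896/25*1/230 = -7448/2875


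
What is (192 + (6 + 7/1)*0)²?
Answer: 36864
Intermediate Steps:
(192 + (6 + 7/1)*0)² = (192 + (6 + 7*1)*0)² = (192 + (6 + 7)*0)² = (192 + 13*0)² = (192 + 0)² = 192² = 36864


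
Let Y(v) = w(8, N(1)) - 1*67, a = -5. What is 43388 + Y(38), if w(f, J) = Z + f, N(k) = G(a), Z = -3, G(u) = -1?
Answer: 43326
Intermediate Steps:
N(k) = -1
w(f, J) = -3 + f
Y(v) = -62 (Y(v) = (-3 + 8) - 1*67 = 5 - 67 = -62)
43388 + Y(38) = 43388 - 62 = 43326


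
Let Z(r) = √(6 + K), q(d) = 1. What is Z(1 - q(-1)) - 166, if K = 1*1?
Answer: -166 + √7 ≈ -163.35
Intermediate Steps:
K = 1
Z(r) = √7 (Z(r) = √(6 + 1) = √7)
Z(1 - q(-1)) - 166 = √7 - 166 = -166 + √7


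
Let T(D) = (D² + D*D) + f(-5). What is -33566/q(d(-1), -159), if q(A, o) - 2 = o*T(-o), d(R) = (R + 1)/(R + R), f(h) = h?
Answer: 33566/8038561 ≈ 0.0041756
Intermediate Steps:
T(D) = -5 + 2*D² (T(D) = (D² + D*D) - 5 = (D² + D²) - 5 = 2*D² - 5 = -5 + 2*D²)
d(R) = (1 + R)/(2*R) (d(R) = (1 + R)/((2*R)) = (1 + R)*(1/(2*R)) = (1 + R)/(2*R))
q(A, o) = 2 + o*(-5 + 2*o²) (q(A, o) = 2 + o*(-5 + 2*(-o)²) = 2 + o*(-5 + 2*o²))
-33566/q(d(-1), -159) = -33566/(2 - 159*(-5 + 2*(-159)²)) = -33566/(2 - 159*(-5 + 2*25281)) = -33566/(2 - 159*(-5 + 50562)) = -33566/(2 - 159*50557) = -33566/(2 - 8038563) = -33566/(-8038561) = -33566*(-1/8038561) = 33566/8038561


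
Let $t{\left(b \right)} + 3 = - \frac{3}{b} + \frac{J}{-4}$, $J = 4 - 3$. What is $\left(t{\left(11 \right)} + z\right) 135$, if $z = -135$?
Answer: $- \frac{822825}{44} \approx -18701.0$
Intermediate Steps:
$J = 1$ ($J = 4 - 3 = 1$)
$t{\left(b \right)} = - \frac{13}{4} - \frac{3}{b}$ ($t{\left(b \right)} = -3 + \left(- \frac{3}{b} + 1 \frac{1}{-4}\right) = -3 + \left(- \frac{3}{b} + 1 \left(- \frac{1}{4}\right)\right) = -3 - \left(\frac{1}{4} + \frac{3}{b}\right) = - \frac{13}{4} - \frac{3}{b}$)
$\left(t{\left(11 \right)} + z\right) 135 = \left(\left(- \frac{13}{4} - \frac{3}{11}\right) - 135\right) 135 = \left(- \frac{155}{44} - 135\right) 135 = \left(- \frac{6095}{44}\right) 135 = - \frac{822825}{44}$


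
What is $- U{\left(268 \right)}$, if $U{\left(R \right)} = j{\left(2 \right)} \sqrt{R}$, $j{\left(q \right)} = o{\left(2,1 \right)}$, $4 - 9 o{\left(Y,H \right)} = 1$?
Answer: $- \frac{2 \sqrt{67}}{3} \approx -5.4569$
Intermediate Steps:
$o{\left(Y,H \right)} = \frac{1}{3}$ ($o{\left(Y,H \right)} = \frac{4}{9} - \frac{1}{9} = \frac{1}{3}$)
$j{\left(q \right)} = \frac{1}{3}$
$U{\left(R \right)} = \frac{\sqrt{R}}{3}$
$- U{\left(268 \right)} = - \frac{\sqrt{268}}{3} = - \frac{2 \sqrt{67}}{3}$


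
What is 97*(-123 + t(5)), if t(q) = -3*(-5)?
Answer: -10476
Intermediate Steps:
t(q) = 15
97*(-123 + t(5)) = 97*(-123 + 15) = 97*(-108) = -10476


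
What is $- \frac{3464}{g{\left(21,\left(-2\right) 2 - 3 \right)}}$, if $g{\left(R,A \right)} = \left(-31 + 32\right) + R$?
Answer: $- \frac{1732}{11} \approx -157.45$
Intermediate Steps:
$g{\left(R,A \right)} = 1 + R$
$- \frac{3464}{g{\left(21,\left(-2\right) 2 - 3 \right)}} = - \frac{3464}{1 + 21} = - \frac{3464}{22} = \left(-3464\right) \frac{1}{22} = - \frac{1732}{11}$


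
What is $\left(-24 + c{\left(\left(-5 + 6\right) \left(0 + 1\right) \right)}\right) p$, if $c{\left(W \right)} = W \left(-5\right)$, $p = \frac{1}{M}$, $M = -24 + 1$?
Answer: $\frac{29}{23} \approx 1.2609$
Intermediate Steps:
$M = -23$
$p = - \frac{1}{23}$ ($p = \frac{1}{-23} = - \frac{1}{23} \approx -0.043478$)
$c{\left(W \right)} = - 5 W$
$\left(-24 + c{\left(\left(-5 + 6\right) \left(0 + 1\right) \right)}\right) p = \left(-24 - 5 \left(-5 + 6\right) \left(0 + 1\right)\right) \left(- \frac{1}{23}\right) = \left(-24 - 5 \cdot 1 \cdot 1\right) \left(- \frac{1}{23}\right) = \left(-24 - 5\right) \left(- \frac{1}{23}\right) = \left(-29\right) \left(- \frac{1}{23}\right) = \frac{29}{23}$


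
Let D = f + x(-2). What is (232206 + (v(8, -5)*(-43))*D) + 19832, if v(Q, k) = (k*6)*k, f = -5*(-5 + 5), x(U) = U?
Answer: 264938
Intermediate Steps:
f = 0 (f = -5*0 = 0)
D = -2 (D = 0 - 2 = -2)
v(Q, k) = 6*k² (v(Q, k) = (6*k)*k = 6*k²)
(232206 + (v(8, -5)*(-43))*D) + 19832 = (232206 + ((6*(-5)²)*(-43))*(-2)) + 19832 = (232206 + ((6*25)*(-43))*(-2)) + 19832 = (232206 + (150*(-43))*(-2)) + 19832 = (232206 - 6450*(-2)) + 19832 = (232206 + 12900) + 19832 = 245106 + 19832 = 264938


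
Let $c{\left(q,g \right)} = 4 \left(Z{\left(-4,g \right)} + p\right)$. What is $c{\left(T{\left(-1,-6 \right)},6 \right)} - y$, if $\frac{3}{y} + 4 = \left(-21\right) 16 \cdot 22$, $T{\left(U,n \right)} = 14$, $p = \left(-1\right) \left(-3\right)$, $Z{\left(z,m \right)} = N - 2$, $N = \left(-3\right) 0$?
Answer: $\frac{29587}{7396} \approx 4.0004$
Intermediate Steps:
$N = 0$
$Z{\left(z,m \right)} = -2$ ($Z{\left(z,m \right)} = 0 - 2 = -2$)
$p = 3$
$c{\left(q,g \right)} = 4$ ($c{\left(q,g \right)} = 4 \left(-2 + 3\right) = 4 \cdot 1 = 4$)
$y = - \frac{3}{7396}$ ($y = \frac{3}{-4 + \left(-21\right) 16 \cdot 22} = \frac{3}{-4 - 7392} = \frac{3}{-7396} = 3 \left(- \frac{1}{7396}\right) = - \frac{3}{7396} \approx -0.00040562$)
$c{\left(T{\left(-1,-6 \right)},6 \right)} - y = 4 - - \frac{3}{7396} = 4 + \frac{3}{7396} = \frac{29587}{7396}$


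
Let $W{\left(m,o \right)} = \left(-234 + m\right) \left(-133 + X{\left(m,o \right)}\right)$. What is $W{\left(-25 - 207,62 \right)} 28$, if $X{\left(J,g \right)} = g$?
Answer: $926408$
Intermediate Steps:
$W{\left(m,o \right)} = \left(-234 + m\right) \left(-133 + o\right)$
$W{\left(-25 - 207,62 \right)} 28 = \left(31122 - 14508 - 133 \left(-25 - 207\right) + \left(-25 - 207\right) 62\right) 28 = \left(31122 - 14508 - -30856 - 14384\right) 28 = \left(31122 - 14508 + 30856 - 14384\right) 28 = 33086 \cdot 28 = 926408$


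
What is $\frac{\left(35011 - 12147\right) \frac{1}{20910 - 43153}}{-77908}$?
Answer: $\frac{5716}{433226911} \approx 1.3194 \cdot 10^{-5}$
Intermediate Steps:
$\frac{\left(35011 - 12147\right) \frac{1}{20910 - 43153}}{-77908} = \frac{22864}{20910 - 43153} \left(- \frac{1}{77908}\right) = \frac{22864}{-22243} \left(- \frac{1}{77908}\right) = 22864 \left(- \frac{1}{22243}\right) \left(- \frac{1}{77908}\right) = \left(- \frac{22864}{22243}\right) \left(- \frac{1}{77908}\right) = \frac{5716}{433226911}$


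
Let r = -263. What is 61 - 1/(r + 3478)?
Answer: 196114/3215 ≈ 61.000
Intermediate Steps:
61 - 1/(r + 3478) = 61 - 1/(-263 + 3478) = 61 - 1/3215 = 196114/3215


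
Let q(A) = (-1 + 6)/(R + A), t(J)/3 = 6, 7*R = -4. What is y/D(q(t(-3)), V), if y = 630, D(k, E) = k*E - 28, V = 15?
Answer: -10980/413 ≈ -26.586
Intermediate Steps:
R = -4/7 (R = (⅐)*(-4) = -4/7 ≈ -0.57143)
t(J) = 18 (t(J) = 3*6 = 18)
q(A) = 5/(-4/7 + A) (q(A) = (-1 + 6)/(-4/7 + A) = 5/(-4/7 + A))
D(k, E) = -28 + E*k (D(k, E) = E*k - 28 = -28 + E*k)
y/D(q(t(-3)), V) = 630/(-28 + 15*(35/(-4 + 7*18))) = 630/(-28 + 15*(35/(-4 + 126))) = 630/(-28 + 15*(35/122)) = 630/(-28 + 525/122) = 630/(-2891/122) = 630*(-122/2891) = -10980/413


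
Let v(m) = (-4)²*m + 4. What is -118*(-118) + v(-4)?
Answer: 13864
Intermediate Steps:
v(m) = 4 + 16*m (v(m) = 16*m + 4 = 4 + 16*m)
-118*(-118) + v(-4) = -118*(-118) + (4 + 16*(-4)) = 13924 + (4 - 64) = 13924 - 60 = 13864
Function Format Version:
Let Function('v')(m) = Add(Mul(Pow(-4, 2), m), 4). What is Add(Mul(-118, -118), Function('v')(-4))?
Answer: 13864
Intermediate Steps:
Function('v')(m) = Add(4, Mul(16, m)) (Function('v')(m) = Add(Mul(16, m), 4) = Add(4, Mul(16, m)))
Add(Mul(-118, -118), Function('v')(-4)) = Add(Mul(-118, -118), Add(4, Mul(16, -4))) = Add(13924, Add(4, -64)) = Add(13924, -60) = 13864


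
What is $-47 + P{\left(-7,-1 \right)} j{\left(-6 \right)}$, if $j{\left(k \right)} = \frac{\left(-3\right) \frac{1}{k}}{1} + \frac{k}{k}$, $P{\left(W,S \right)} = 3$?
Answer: $- \frac{85}{2} \approx -42.5$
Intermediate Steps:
$j{\left(k \right)} = 1 - \frac{3}{k}$ ($j{\left(k \right)} = - \frac{3}{k} 1 + 1 = - \frac{3}{k} + 1 = 1 - \frac{3}{k}$)
$-47 + P{\left(-7,-1 \right)} j{\left(-6 \right)} = -47 + 3 \frac{-3 - 6}{-6} = -47 + 3 \left(\left(- \frac{1}{6}\right) \left(-9\right)\right) = -47 + 3 \cdot \frac{3}{2} = -47 + \frac{9}{2} = - \frac{85}{2}$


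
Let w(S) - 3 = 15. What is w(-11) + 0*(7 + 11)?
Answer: 18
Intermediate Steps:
w(S) = 18 (w(S) = 3 + 15 = 18)
w(-11) + 0*(7 + 11) = 18 + 0*(7 + 11) = 18 + 0*18 = 18 + 0 = 18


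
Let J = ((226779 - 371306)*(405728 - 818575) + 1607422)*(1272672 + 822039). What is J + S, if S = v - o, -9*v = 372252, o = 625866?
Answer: 374968848145032521/3 ≈ 1.2499e+17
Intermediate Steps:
v = -124084/3 (v = -⅑*372252 = -124084/3 ≈ -41361.)
S = -2001682/3 (S = -124084/3 - 1*625866 = -124084/3 - 625866 = -2001682/3 ≈ -6.6723e+5)
J = 124989616049011401 (J = (-144527*(-412847) + 1607422)*2094711 = (59667538369 + 1607422)*2094711 = 59669145791*2094711 = 124989616049011401)
J + S = 124989616049011401 - 2001682/3 = 374968848145032521/3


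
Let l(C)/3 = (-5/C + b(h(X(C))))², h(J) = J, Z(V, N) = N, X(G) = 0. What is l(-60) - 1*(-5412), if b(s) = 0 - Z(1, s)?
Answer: 259777/48 ≈ 5412.0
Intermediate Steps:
b(s) = -s (b(s) = 0 - s = -s)
l(C) = 75/C² (l(C) = 3*(-5/C - 1*0)² = 3*(-5/C + 0)² = 3*(-5/C)² = 3*(25/C²) = 75/C²)
l(-60) - 1*(-5412) = 75/(-60)² - 1*(-5412) = 75*(1/3600) + 5412 = 1/48 + 5412 = 259777/48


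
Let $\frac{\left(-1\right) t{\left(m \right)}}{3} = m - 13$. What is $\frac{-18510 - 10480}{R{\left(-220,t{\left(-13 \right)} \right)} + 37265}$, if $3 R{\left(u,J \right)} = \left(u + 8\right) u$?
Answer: $- \frac{17394}{31687} \approx -0.54893$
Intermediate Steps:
$t{\left(m \right)} = 39 - 3 m$ ($t{\left(m \right)} = - 3 \left(m - 13\right) = - 3 \left(-13 + m\right) = 39 - 3 m$)
$R{\left(u,J \right)} = \frac{u \left(8 + u\right)}{3}$ ($R{\left(u,J \right)} = \frac{\left(u + 8\right) u}{3} = \frac{\left(8 + u\right) u}{3} = \frac{u \left(8 + u\right)}{3}$)
$\frac{-18510 - 10480}{R{\left(-220,t{\left(-13 \right)} \right)} + 37265} = \frac{-18510 - 10480}{\frac{1}{3} \left(-220\right) \left(8 - 220\right) + 37265} = - \frac{28990}{\frac{1}{3} \left(-220\right) \left(-212\right) + 37265} = - \frac{28990}{\frac{46640}{3} + 37265} = - \frac{28990}{\frac{158435}{3}} = \left(-28990\right) \frac{3}{158435} = - \frac{17394}{31687}$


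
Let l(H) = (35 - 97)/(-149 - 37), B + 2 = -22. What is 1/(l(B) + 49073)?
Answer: 3/147220 ≈ 2.0378e-5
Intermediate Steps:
B = -24 (B = -2 - 22 = -24)
l(H) = ⅓ (l(H) = -62/(-186) = -62*(-1/186) = ⅓)
1/(l(B) + 49073) = 1/(⅓ + 49073) = 1/(147220/3) = 3/147220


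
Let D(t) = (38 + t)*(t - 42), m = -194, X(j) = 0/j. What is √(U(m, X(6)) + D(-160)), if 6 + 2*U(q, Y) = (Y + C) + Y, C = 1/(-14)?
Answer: √4829629/14 ≈ 156.97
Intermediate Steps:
C = -1/14 ≈ -0.071429
X(j) = 0
U(q, Y) = -85/28 + Y (U(q, Y) = -3 + ((Y - 1/14) + Y)/2 = -3 + ((-1/14 + Y) + Y)/2 = -3 + (-1/14 + 2*Y)/2 = -3 + (-1/28 + Y) = -85/28 + Y)
D(t) = (-42 + t)*(38 + t) (D(t) = (38 + t)*(-42 + t) = (-42 + t)*(38 + t))
√(U(m, X(6)) + D(-160)) = √((-85/28 + 0) + (-1596 + (-160)² - 4*(-160))) = √(-85/28 + (-1596 + 25600 + 640)) = √(-85/28 + 24644) = √(689947/28) = √4829629/14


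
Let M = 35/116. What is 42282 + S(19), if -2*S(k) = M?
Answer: 9809389/232 ≈ 42282.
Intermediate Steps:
M = 35/116 (M = 35*(1/116) = 35/116 ≈ 0.30172)
S(k) = -35/232 (S(k) = -1/2*35/116 = -35/232)
42282 + S(19) = 42282 - 35/232 = 9809389/232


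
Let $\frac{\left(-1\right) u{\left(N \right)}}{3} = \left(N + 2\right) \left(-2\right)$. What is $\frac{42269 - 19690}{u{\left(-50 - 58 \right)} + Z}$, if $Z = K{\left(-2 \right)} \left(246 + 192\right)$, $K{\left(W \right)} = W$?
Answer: $- \frac{22579}{1512} \approx -14.933$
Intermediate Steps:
$u{\left(N \right)} = 12 + 6 N$ ($u{\left(N \right)} = - 3 \left(N + 2\right) \left(-2\right) = - 3 \left(2 + N\right) \left(-2\right) = - 3 \left(-4 - 2 N\right) = 12 + 6 N$)
$Z = -876$ ($Z = - 2 \left(246 + 192\right) = \left(-2\right) 438 = -876$)
$\frac{42269 - 19690}{u{\left(-50 - 58 \right)} + Z} = \frac{42269 - 19690}{\left(12 + 6 \left(-50 - 58\right)\right) - 876} = \frac{42269 - 19690}{\left(12 + 6 \left(-108\right)\right) - 876} = \frac{22579}{\left(12 - 648\right) - 876} = \frac{22579}{-636 - 876} = \frac{22579}{-1512} = 22579 \left(- \frac{1}{1512}\right) = - \frac{22579}{1512}$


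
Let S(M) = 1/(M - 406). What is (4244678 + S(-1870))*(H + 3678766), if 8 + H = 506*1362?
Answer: 21099039354318555/1138 ≈ 1.8540e+13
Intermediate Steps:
H = 689164 (H = -8 + 506*1362 = -8 + 689172 = 689164)
S(M) = 1/(-406 + M)
(4244678 + S(-1870))*(H + 3678766) = (4244678 + 1/(-406 - 1870))*(689164 + 3678766) = (4244678 + 1/(-2276))*4367930 = (4244678 - 1/2276)*4367930 = (9660887127/2276)*4367930 = 21099039354318555/1138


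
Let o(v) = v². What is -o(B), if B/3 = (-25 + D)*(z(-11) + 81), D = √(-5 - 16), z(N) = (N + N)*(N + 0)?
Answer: -567132444 + 46948050*I*√21 ≈ -5.6713e+8 + 2.1514e+8*I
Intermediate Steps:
z(N) = 2*N² (z(N) = (2*N)*N = 2*N²)
D = I*√21 (D = √(-21) = I*√21 ≈ 4.5826*I)
B = -24225 + 969*I*√21 (B = 3*((-25 + I*√21)*(2*(-11)² + 81)) = 3*((-25 + I*√21)*(2*121 + 81)) = 3*((-25 + I*√21)*(242 + 81)) = 3*((-25 + I*√21)*323) = 3*(-8075 + 323*I*√21) = -24225 + 969*I*√21 ≈ -24225.0 + 4440.5*I)
-o(B) = -(-24225 + 969*I*√21)²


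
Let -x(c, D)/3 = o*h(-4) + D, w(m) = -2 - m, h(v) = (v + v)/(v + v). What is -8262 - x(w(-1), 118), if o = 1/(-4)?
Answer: -31635/4 ≈ -7908.8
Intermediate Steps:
o = -¼ ≈ -0.25000
h(v) = 1 (h(v) = (2*v)/((2*v)) = (2*v)*(1/(2*v)) = 1)
x(c, D) = ¾ - 3*D (x(c, D) = -3*(-¼*1 + D) = -3*(-¼ + D) = ¾ - 3*D)
-8262 - x(w(-1), 118) = -8262 - (¾ - 3*118) = -8262 - (¾ - 354) = -8262 - 1*(-1413/4) = -8262 + 1413/4 = -31635/4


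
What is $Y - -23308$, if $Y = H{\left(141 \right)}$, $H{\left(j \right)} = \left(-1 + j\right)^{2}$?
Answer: $42908$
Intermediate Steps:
$Y = 19600$ ($Y = \left(-1 + 141\right)^{2} = 140^{2} = 19600$)
$Y - -23308 = 19600 - -23308 = 19600 + 23308 = 42908$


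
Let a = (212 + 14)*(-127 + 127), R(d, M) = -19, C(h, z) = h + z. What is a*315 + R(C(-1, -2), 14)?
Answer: -19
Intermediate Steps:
a = 0 (a = 226*0 = 0)
a*315 + R(C(-1, -2), 14) = 0*315 - 19 = 0 - 19 = -19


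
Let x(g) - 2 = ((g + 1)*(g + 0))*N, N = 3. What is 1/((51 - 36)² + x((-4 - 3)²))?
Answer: 1/7577 ≈ 0.00013198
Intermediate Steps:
x(g) = 2 + 3*g*(1 + g) (x(g) = 2 + ((g + 1)*(g + 0))*3 = 2 + ((1 + g)*g)*3 = 2 + (g*(1 + g))*3 = 2 + 3*g*(1 + g))
1/((51 - 36)² + x((-4 - 3)²)) = 1/((51 - 36)² + (2 + 3*(-4 - 3)² + 3*((-4 - 3)²)²)) = 1/(15² + (2 + 3*(-7)² + 3*((-7)²)²)) = 1/(225 + (2 + 3*49 + 3*49²)) = 1/(225 + (2 + 147 + 3*2401)) = 1/(225 + (2 + 147 + 7203)) = 1/(225 + 7352) = 1/7577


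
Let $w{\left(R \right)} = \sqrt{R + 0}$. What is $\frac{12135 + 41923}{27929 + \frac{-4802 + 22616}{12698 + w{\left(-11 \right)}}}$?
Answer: $\frac{81149639489592202}{41927968588768329} + \frac{320996404 i \sqrt{11}}{41927968588768329} \approx 1.9355 + 2.5392 \cdot 10^{-8} i$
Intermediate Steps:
$w{\left(R \right)} = \sqrt{R}$
$\frac{12135 + 41923}{27929 + \frac{-4802 + 22616}{12698 + w{\left(-11 \right)}}} = \frac{12135 + 41923}{27929 + \frac{-4802 + 22616}{12698 + \sqrt{-11}}} = \frac{54058}{27929 + \frac{17814}{12698 + i \sqrt{11}}}$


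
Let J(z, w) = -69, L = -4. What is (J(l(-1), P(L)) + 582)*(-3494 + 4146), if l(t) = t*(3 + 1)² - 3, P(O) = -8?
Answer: 334476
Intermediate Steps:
l(t) = -3 + 16*t (l(t) = t*4² - 3 = t*16 - 3 = 16*t - 3 = -3 + 16*t)
(J(l(-1), P(L)) + 582)*(-3494 + 4146) = (-69 + 582)*(-3494 + 4146) = 513*652 = 334476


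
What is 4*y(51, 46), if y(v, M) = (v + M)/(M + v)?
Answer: 4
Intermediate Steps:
y(v, M) = 1 (y(v, M) = (M + v)/(M + v) = 1)
4*y(51, 46) = 4*1 = 4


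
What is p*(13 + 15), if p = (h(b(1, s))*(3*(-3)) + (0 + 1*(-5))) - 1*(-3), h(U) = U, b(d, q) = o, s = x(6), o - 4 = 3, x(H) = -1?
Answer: -1820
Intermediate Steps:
o = 7 (o = 4 + 3 = 7)
s = -1
b(d, q) = 7
p = -65 (p = (7*(3*(-3)) + (0 + 1*(-5))) - 1*(-3) = (7*(-9) + (0 - 5)) + 3 = (-63 - 5) + 3 = -68 + 3 = -65)
p*(13 + 15) = -65*(13 + 15) = -65*28 = -1820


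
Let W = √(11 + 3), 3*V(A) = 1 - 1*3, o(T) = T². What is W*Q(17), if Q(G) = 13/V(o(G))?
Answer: -39*√14/2 ≈ -72.962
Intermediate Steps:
V(A) = -⅔ (V(A) = (1 - 1*3)/3 = (1 - 3)/3 = (⅓)*(-2) = -⅔)
W = √14 ≈ 3.7417
Q(G) = -39/2 (Q(G) = 13/(-⅔) = 13*(-3/2) = -39/2)
W*Q(17) = √14*(-39/2) = -39*√14/2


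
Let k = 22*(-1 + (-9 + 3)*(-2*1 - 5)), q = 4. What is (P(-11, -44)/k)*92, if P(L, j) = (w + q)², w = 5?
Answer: 3726/451 ≈ 8.2616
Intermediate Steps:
P(L, j) = 81 (P(L, j) = (5 + 4)² = 9² = 81)
k = 902 (k = 22*(-1 - 6*(-2 - 5)) = 22*(-1 - 6*(-7)) = 22*(-1 + 42) = 22*41 = 902)
(P(-11, -44)/k)*92 = (81/902)*92 = 3726/451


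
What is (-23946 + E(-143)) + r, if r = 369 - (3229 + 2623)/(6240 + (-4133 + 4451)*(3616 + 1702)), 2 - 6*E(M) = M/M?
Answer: -20009236993/848682 ≈ -23577.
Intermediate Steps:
E(M) = 1/6 (E(M) = 1/3 - M/(6*M) = 1/3 - 1/6*1 = 1/3 - 1/6 = 1/6)
r = 156580366/424341 (r = 369 - 5852/(6240 + 318*5318) = 369 - 5852/(6240 + 1691124) = 369 - 5852/1697364 = 369 - 1*1463/424341 = 369 - 1463/424341 = 156580366/424341 ≈ 369.00)
(-23946 + E(-143)) + r = (-23946 + 1/6) + 156580366/424341 = -143675/6 + 156580366/424341 = -20009236993/848682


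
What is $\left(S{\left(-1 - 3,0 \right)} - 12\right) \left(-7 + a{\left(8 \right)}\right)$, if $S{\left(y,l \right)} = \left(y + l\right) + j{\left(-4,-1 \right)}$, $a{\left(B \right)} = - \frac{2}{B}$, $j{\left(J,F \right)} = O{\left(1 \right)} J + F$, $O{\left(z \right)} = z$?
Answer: $\frac{609}{4} \approx 152.25$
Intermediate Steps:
$j{\left(J,F \right)} = F + J$ ($j{\left(J,F \right)} = 1 J + F = J + F = F + J$)
$S{\left(y,l \right)} = -5 + l + y$ ($S{\left(y,l \right)} = \left(y + l\right) - 5 = \left(l + y\right) - 5 = -5 + l + y$)
$\left(S{\left(-1 - 3,0 \right)} - 12\right) \left(-7 + a{\left(8 \right)}\right) = \left(\left(-5 + 0 - 4\right) - 12\right) \left(-7 - \frac{2}{8}\right) = \left(\left(-5 + 0 - 4\right) - 12\right) \left(-7 - \frac{1}{4}\right) = \left(-9 - 12\right) \left(- \frac{29}{4}\right) = \left(-21\right) \left(- \frac{29}{4}\right) = \frac{609}{4}$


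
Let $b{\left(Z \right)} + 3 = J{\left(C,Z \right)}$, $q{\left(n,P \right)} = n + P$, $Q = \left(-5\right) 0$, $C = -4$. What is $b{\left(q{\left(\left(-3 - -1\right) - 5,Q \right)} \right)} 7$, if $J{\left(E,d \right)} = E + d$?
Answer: $-98$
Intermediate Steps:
$Q = 0$
$q{\left(n,P \right)} = P + n$
$b{\left(Z \right)} = -7 + Z$ ($b{\left(Z \right)} = -3 + \left(-4 + Z\right) = -7 + Z$)
$b{\left(q{\left(\left(-3 - -1\right) - 5,Q \right)} \right)} 7 = \left(-7 + \left(0 - 7\right)\right) 7 = \left(-7 - 7\right) 7 = \left(-14\right) 7 = -98$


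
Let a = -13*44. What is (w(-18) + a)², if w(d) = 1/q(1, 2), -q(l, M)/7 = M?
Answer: 64144081/196 ≈ 3.2727e+5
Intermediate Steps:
q(l, M) = -7*M
a = -572
w(d) = -1/14 (w(d) = 1/(-7*2) = 1/(-14) = -1/14)
(w(-18) + a)² = (-1/14 - 572)² = (-8009/14)² = 64144081/196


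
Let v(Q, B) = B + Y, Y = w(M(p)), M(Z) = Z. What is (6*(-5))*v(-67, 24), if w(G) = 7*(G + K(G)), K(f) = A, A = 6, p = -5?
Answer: -930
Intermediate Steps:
K(f) = 6
w(G) = 42 + 7*G (w(G) = 7*(G + 6) = 7*(6 + G) = 42 + 7*G)
Y = 7 (Y = 42 + 7*(-5) = 42 - 35 = 7)
v(Q, B) = 7 + B (v(Q, B) = B + 7 = 7 + B)
(6*(-5))*v(-67, 24) = (6*(-5))*(7 + 24) = -30*31 = -930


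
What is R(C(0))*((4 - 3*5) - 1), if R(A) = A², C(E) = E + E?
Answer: 0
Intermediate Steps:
C(E) = 2*E
R(C(0))*((4 - 3*5) - 1) = (2*0)²*((4 - 3*5) - 1) = 0²*((4 - 15) - 1) = 0*(-11 - 1) = 0*(-12) = 0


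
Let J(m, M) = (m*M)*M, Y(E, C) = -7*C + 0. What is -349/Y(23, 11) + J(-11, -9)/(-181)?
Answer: 131776/13937 ≈ 9.4551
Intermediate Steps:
Y(E, C) = -7*C
J(m, M) = m*M² (J(m, M) = (M*m)*M = m*M²)
-349/Y(23, 11) + J(-11, -9)/(-181) = -349/((-7*11)) - 11*(-9)²/(-181) = -349/(-77) - 11*81*(-1/181) = -349*(-1/77) - 891*(-1/181) = 349/77 + 891/181 = 131776/13937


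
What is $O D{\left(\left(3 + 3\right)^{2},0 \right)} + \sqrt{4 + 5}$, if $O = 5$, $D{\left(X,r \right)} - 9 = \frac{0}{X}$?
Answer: $48$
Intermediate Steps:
$D{\left(X,r \right)} = 9$ ($D{\left(X,r \right)} = 9 + \frac{0}{X} = 9 + 0 = 9$)
$O D{\left(\left(3 + 3\right)^{2},0 \right)} + \sqrt{4 + 5} = 5 \cdot 9 + \sqrt{4 + 5} = 45 + \sqrt{9} = 45 + 3 = 48$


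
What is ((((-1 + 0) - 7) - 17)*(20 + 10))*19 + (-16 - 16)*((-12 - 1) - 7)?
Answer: -13610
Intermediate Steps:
((((-1 + 0) - 7) - 17)*(20 + 10))*19 + (-16 - 16)*((-12 - 1) - 7) = (((-1 - 7) - 17)*30)*19 - 32*(-13 - 7) = ((-8 - 17)*30)*19 - 32*(-20) = -25*30*19 + 640 = -750*19 + 640 = -14250 + 640 = -13610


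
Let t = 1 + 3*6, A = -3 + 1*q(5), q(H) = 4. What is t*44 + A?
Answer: 837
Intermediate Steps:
A = 1 (A = -3 + 1*4 = -3 + 4 = 1)
t = 19 (t = 1 + 18 = 19)
t*44 + A = 19*44 + 1 = 836 + 1 = 837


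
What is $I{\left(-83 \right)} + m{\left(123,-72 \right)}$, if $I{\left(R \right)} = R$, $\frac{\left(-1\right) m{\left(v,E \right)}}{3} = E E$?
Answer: $-15635$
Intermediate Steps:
$m{\left(v,E \right)} = - 3 E^{2}$ ($m{\left(v,E \right)} = - 3 E E = - 3 E^{2}$)
$I{\left(-83 \right)} + m{\left(123,-72 \right)} = -83 - 3 \left(-72\right)^{2} = -83 - 15552 = -15635$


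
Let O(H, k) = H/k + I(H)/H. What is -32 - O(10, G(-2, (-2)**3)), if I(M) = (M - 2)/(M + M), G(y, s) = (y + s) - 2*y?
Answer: -2278/75 ≈ -30.373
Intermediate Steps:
G(y, s) = s - y (G(y, s) = (s + y) - 2*y = s - y)
I(M) = (-2 + M)/(2*M) (I(M) = (-2 + M)/((2*M)) = (-2 + M)*(1/(2*M)) = (-2 + M)/(2*M))
O(H, k) = H/k + (-2 + H)/(2*H**2) (O(H, k) = H/k + ((-2 + H)/(2*H))/H = H/k + (-2 + H)/(2*H**2))
-32 - O(10, G(-2, (-2)**3)) = -32 - ((1/2)/10 - 1/10**2 + 10/((-2)**3 - 1*(-2))) = -32 - ((1/2)*(1/10) - 1*1/100 + 10/(-8 + 2)) = -32 - (1/20 - 1/100 + 10/(-6)) = -32 - (1/20 - 1/100 + 10*(-1/6)) = -32 - (1/20 - 1/100 - 5/3) = -32 - 1*(-122/75) = -32 + 122/75 = -2278/75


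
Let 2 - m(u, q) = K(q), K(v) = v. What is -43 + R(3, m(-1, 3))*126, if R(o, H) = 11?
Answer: 1343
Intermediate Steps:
m(u, q) = 2 - q
-43 + R(3, m(-1, 3))*126 = -43 + 11*126 = -43 + 1386 = 1343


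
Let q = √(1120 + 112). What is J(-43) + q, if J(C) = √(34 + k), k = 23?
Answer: √57 + 4*√77 ≈ 42.650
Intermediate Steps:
J(C) = √57 (J(C) = √(34 + 23) = √57)
q = 4*√77 (q = √1232 = 4*√77 ≈ 35.100)
J(-43) + q = √57 + 4*√77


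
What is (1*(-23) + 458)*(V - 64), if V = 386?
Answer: 140070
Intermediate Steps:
(1*(-23) + 458)*(V - 64) = (1*(-23) + 458)*(386 - 64) = (-23 + 458)*322 = 435*322 = 140070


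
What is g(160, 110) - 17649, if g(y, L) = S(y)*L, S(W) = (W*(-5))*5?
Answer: -457649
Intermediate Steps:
S(W) = -25*W (S(W) = -5*W*5 = -25*W)
g(y, L) = -25*L*y (g(y, L) = (-25*y)*L = -25*L*y)
g(160, 110) - 17649 = -25*110*160 - 17649 = -440000 - 17649 = -457649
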